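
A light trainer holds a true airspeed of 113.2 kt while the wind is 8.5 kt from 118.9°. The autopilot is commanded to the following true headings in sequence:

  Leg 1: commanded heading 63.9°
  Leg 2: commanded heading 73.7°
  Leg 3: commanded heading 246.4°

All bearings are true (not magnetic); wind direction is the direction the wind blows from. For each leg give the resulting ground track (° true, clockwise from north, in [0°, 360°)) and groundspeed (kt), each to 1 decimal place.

Leg 1: heading 63.9°; drift -3.7° → track 60.2°, groundspeed 108.5 kt
Leg 2: heading 73.7°; drift -3.2° → track 70.5°, groundspeed 107.4 kt
Leg 3: heading 246.4°; drift +3.3° → track 249.7°, groundspeed 118.6 kt

Leg 1: track=60.2°, groundspeed=108.5 kt
Leg 2: track=70.5°, groundspeed=107.4 kt
Leg 3: track=249.7°, groundspeed=118.6 kt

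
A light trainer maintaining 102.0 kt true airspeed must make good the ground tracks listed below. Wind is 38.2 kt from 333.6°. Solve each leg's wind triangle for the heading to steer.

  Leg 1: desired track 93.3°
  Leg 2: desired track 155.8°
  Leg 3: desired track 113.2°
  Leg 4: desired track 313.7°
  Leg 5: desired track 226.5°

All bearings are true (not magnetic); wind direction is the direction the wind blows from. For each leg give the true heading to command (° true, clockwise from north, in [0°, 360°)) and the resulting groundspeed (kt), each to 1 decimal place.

Leg 1: desired track 93.3°; wind correction -19.0° → command heading 74.3°, groundspeed 115.4 kt
Leg 2: desired track 155.8°; wind correction +0.8° → command heading 156.6°, groundspeed 140.2 kt
Leg 3: desired track 113.2°; wind correction -14.0° → command heading 99.2°, groundspeed 128.0 kt
Leg 4: desired track 313.7°; wind correction +7.3° → command heading 321.0°, groundspeed 65.2 kt
Leg 5: desired track 226.5°; wind correction +21.0° → command heading 247.5°, groundspeed 106.5 kt

Leg 1: heading=74.3°, groundspeed=115.4 kt
Leg 2: heading=156.6°, groundspeed=140.2 kt
Leg 3: heading=99.2°, groundspeed=128.0 kt
Leg 4: heading=321.0°, groundspeed=65.2 kt
Leg 5: heading=247.5°, groundspeed=106.5 kt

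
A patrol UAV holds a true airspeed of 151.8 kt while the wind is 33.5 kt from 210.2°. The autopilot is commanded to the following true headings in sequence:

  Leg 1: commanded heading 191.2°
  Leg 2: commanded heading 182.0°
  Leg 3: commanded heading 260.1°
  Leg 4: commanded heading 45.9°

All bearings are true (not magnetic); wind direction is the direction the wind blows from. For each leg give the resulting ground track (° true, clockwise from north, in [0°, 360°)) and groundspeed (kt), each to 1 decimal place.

Leg 1: heading 191.2°; drift -5.2° → track 186.0°, groundspeed 120.6 kt
Leg 2: heading 182.0°; drift -7.4° → track 174.6°, groundspeed 123.3 kt
Leg 3: heading 260.1°; drift +11.1° → track 271.2°, groundspeed 132.7 kt
Leg 4: heading 45.9°; drift -2.8° → track 43.1°, groundspeed 184.3 kt

Leg 1: track=186.0°, groundspeed=120.6 kt
Leg 2: track=174.6°, groundspeed=123.3 kt
Leg 3: track=271.2°, groundspeed=132.7 kt
Leg 4: track=43.1°, groundspeed=184.3 kt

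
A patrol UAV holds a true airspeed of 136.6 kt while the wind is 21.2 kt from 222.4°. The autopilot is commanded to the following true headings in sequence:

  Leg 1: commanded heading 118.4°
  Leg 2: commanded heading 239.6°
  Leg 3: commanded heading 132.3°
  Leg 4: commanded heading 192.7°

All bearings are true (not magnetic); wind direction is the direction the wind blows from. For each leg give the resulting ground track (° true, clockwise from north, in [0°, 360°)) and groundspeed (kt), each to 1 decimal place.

Leg 1: heading 118.4°; drift -8.3° → track 110.1°, groundspeed 143.2 kt
Leg 2: heading 239.6°; drift +3.1° → track 242.7°, groundspeed 116.5 kt
Leg 3: heading 132.3°; drift -8.8° → track 123.5°, groundspeed 138.3 kt
Leg 4: heading 192.7°; drift -5.1° → track 187.6°, groundspeed 118.7 kt

Leg 1: track=110.1°, groundspeed=143.2 kt
Leg 2: track=242.7°, groundspeed=116.5 kt
Leg 3: track=123.5°, groundspeed=138.3 kt
Leg 4: track=187.6°, groundspeed=118.7 kt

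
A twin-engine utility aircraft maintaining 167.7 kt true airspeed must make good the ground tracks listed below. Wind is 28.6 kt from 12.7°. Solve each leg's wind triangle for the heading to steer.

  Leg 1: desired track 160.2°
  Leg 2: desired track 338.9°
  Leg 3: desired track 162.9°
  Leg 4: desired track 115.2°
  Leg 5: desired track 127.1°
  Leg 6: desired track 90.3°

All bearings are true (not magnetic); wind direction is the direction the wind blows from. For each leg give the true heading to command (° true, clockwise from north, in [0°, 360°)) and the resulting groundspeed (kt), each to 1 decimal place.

Leg 1: heading=154.9°, groundspeed=191.1 kt
Leg 2: heading=344.3°, groundspeed=143.2 kt
Leg 3: heading=158.0°, groundspeed=191.9 kt
Leg 4: heading=105.6°, groundspeed=171.5 kt
Leg 5: heading=118.2°, groundspeed=177.5 kt
Leg 6: heading=80.7°, groundspeed=159.2 kt

Leg 1: desired track 160.2°; wind correction -5.3° → command heading 154.9°, groundspeed 191.1 kt
Leg 2: desired track 338.9°; wind correction +5.4° → command heading 344.3°, groundspeed 143.2 kt
Leg 3: desired track 162.9°; wind correction -4.9° → command heading 158.0°, groundspeed 191.9 kt
Leg 4: desired track 115.2°; wind correction -9.6° → command heading 105.6°, groundspeed 171.5 kt
Leg 5: desired track 127.1°; wind correction -8.9° → command heading 118.2°, groundspeed 177.5 kt
Leg 6: desired track 90.3°; wind correction -9.6° → command heading 80.7°, groundspeed 159.2 kt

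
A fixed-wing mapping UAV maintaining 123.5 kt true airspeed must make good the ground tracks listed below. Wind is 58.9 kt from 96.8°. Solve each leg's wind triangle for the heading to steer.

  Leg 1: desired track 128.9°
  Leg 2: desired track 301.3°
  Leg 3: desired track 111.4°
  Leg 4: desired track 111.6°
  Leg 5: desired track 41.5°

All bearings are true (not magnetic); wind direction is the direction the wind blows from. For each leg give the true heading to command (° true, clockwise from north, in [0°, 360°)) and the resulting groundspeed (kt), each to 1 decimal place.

Leg 1: heading=114.2°, groundspeed=69.6 kt
Leg 2: heading=312.7°, groundspeed=174.7 kt
Leg 3: heading=104.5°, groundspeed=65.6 kt
Leg 4: heading=104.6°, groundspeed=65.6 kt
Leg 5: heading=64.6°, groundspeed=80.1 kt

Leg 1: desired track 128.9°; wind correction -14.7° → command heading 114.2°, groundspeed 69.6 kt
Leg 2: desired track 301.3°; wind correction +11.4° → command heading 312.7°, groundspeed 174.7 kt
Leg 3: desired track 111.4°; wind correction -6.9° → command heading 104.5°, groundspeed 65.6 kt
Leg 4: desired track 111.6°; wind correction -7.0° → command heading 104.6°, groundspeed 65.6 kt
Leg 5: desired track 41.5°; wind correction +23.1° → command heading 64.6°, groundspeed 80.1 kt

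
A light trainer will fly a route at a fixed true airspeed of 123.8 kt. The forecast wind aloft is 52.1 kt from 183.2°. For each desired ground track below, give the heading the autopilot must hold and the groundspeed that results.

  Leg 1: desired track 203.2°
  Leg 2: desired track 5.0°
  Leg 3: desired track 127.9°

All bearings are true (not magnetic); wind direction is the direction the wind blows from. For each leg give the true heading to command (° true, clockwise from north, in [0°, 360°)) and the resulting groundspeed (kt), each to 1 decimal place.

Leg 1: desired track 203.2°; wind correction -8.3° → command heading 194.9°, groundspeed 73.6 kt
Leg 2: desired track 5.0°; wind correction +0.8° → command heading 5.8°, groundspeed 175.9 kt
Leg 3: desired track 127.9°; wind correction +20.2° → command heading 148.1°, groundspeed 86.5 kt

Leg 1: heading=194.9°, groundspeed=73.6 kt
Leg 2: heading=5.8°, groundspeed=175.9 kt
Leg 3: heading=148.1°, groundspeed=86.5 kt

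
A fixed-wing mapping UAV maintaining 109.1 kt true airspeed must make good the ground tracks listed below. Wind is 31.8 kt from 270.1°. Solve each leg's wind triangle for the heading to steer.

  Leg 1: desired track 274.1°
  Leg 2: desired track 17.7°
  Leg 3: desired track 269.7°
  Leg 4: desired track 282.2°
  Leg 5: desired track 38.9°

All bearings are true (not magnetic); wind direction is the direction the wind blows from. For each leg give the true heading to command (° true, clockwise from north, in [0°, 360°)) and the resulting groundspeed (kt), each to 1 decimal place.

Leg 1: heading=272.9°, groundspeed=77.4 kt
Leg 2: heading=1.6°, groundspeed=114.4 kt
Leg 3: heading=269.8°, groundspeed=77.3 kt
Leg 4: heading=278.7°, groundspeed=77.8 kt
Leg 5: heading=25.8°, groundspeed=126.2 kt

Leg 1: desired track 274.1°; wind correction -1.2° → command heading 272.9°, groundspeed 77.4 kt
Leg 2: desired track 17.7°; wind correction -16.1° → command heading 1.6°, groundspeed 114.4 kt
Leg 3: desired track 269.7°; wind correction +0.1° → command heading 269.8°, groundspeed 77.3 kt
Leg 4: desired track 282.2°; wind correction -3.5° → command heading 278.7°, groundspeed 77.8 kt
Leg 5: desired track 38.9°; wind correction -13.1° → command heading 25.8°, groundspeed 126.2 kt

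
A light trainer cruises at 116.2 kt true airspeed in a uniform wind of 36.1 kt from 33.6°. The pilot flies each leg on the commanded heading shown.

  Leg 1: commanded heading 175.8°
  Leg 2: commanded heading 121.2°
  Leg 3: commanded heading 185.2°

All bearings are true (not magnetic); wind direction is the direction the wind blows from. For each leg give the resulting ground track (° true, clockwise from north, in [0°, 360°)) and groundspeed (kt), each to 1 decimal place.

Leg 1: heading 175.8°; drift +8.7° → track 184.5°, groundspeed 146.4 kt
Leg 2: heading 121.2°; drift +17.5° → track 138.7°, groundspeed 120.2 kt
Leg 3: heading 185.2°; drift +6.6° → track 191.8°, groundspeed 148.9 kt

Leg 1: track=184.5°, groundspeed=146.4 kt
Leg 2: track=138.7°, groundspeed=120.2 kt
Leg 3: track=191.8°, groundspeed=148.9 kt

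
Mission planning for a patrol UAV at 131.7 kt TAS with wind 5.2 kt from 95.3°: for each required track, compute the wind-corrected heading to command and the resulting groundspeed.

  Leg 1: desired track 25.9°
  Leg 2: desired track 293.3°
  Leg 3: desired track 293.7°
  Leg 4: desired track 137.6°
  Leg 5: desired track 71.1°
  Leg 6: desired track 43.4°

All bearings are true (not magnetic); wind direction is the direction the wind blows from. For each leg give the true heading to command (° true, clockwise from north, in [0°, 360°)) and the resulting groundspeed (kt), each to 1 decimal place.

Leg 1: heading=28.0°, groundspeed=129.8 kt
Leg 2: heading=294.0°, groundspeed=136.6 kt
Leg 3: heading=294.4°, groundspeed=136.6 kt
Leg 4: heading=136.1°, groundspeed=127.8 kt
Leg 5: heading=72.0°, groundspeed=126.9 kt
Leg 6: heading=45.2°, groundspeed=128.4 kt

Leg 1: desired track 25.9°; wind correction +2.1° → command heading 28.0°, groundspeed 129.8 kt
Leg 2: desired track 293.3°; wind correction +0.7° → command heading 294.0°, groundspeed 136.6 kt
Leg 3: desired track 293.7°; wind correction +0.7° → command heading 294.4°, groundspeed 136.6 kt
Leg 4: desired track 137.6°; wind correction -1.5° → command heading 136.1°, groundspeed 127.8 kt
Leg 5: desired track 71.1°; wind correction +0.9° → command heading 72.0°, groundspeed 126.9 kt
Leg 6: desired track 43.4°; wind correction +1.8° → command heading 45.2°, groundspeed 128.4 kt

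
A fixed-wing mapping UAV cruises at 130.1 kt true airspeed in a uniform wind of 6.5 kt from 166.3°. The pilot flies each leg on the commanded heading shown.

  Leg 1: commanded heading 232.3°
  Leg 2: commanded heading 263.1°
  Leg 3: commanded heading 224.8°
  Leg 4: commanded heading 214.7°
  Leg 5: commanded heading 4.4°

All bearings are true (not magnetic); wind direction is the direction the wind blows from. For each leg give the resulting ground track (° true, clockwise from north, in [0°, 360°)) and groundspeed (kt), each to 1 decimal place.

Leg 1: track=235.0°, groundspeed=127.6 kt
Leg 2: track=265.9°, groundspeed=131.0 kt
Leg 3: track=227.3°, groundspeed=126.8 kt
Leg 4: track=216.9°, groundspeed=125.9 kt
Leg 5: track=3.6°, groundspeed=136.3 kt

Leg 1: heading 232.3°; drift +2.7° → track 235.0°, groundspeed 127.6 kt
Leg 2: heading 263.1°; drift +2.8° → track 265.9°, groundspeed 131.0 kt
Leg 3: heading 224.8°; drift +2.5° → track 227.3°, groundspeed 126.8 kt
Leg 4: heading 214.7°; drift +2.2° → track 216.9°, groundspeed 125.9 kt
Leg 5: heading 4.4°; drift -0.8° → track 3.6°, groundspeed 136.3 kt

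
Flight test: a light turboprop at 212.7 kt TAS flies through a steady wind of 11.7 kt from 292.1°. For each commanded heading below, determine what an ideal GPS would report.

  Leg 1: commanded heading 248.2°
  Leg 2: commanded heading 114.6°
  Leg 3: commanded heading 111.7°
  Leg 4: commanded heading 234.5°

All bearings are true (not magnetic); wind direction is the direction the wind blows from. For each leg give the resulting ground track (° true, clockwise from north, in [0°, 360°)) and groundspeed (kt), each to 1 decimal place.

Leg 1: heading 248.2°; drift -2.3° → track 245.9°, groundspeed 204.4 kt
Leg 2: heading 114.6°; drift -0.1° → track 114.5°, groundspeed 224.4 kt
Leg 3: heading 111.7°; drift +0.0° → track 111.7°, groundspeed 224.4 kt
Leg 4: heading 234.5°; drift -2.7° → track 231.8°, groundspeed 206.7 kt

Leg 1: track=245.9°, groundspeed=204.4 kt
Leg 2: track=114.5°, groundspeed=224.4 kt
Leg 3: track=111.7°, groundspeed=224.4 kt
Leg 4: track=231.8°, groundspeed=206.7 kt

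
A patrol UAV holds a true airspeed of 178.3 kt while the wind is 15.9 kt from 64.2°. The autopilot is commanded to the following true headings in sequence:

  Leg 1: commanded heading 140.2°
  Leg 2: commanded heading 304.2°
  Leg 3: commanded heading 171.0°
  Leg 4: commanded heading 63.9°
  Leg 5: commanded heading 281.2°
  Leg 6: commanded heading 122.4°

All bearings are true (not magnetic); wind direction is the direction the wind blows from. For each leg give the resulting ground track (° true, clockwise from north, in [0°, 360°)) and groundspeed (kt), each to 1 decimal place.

Leg 1: heading 140.2°; drift +5.1° → track 145.3°, groundspeed 175.1 kt
Leg 2: heading 304.2°; drift -4.2° → track 300.0°, groundspeed 186.8 kt
Leg 3: heading 171.0°; drift +4.8° → track 175.8°, groundspeed 183.5 kt
Leg 4: heading 63.9°; drift +0.0° → track 63.9°, groundspeed 162.4 kt
Leg 5: heading 281.2°; drift -2.9° → track 278.3°, groundspeed 191.2 kt
Leg 6: heading 122.4°; drift +4.5° → track 126.9°, groundspeed 170.5 kt

Leg 1: track=145.3°, groundspeed=175.1 kt
Leg 2: track=300.0°, groundspeed=186.8 kt
Leg 3: track=175.8°, groundspeed=183.5 kt
Leg 4: track=63.9°, groundspeed=162.4 kt
Leg 5: track=278.3°, groundspeed=191.2 kt
Leg 6: track=126.9°, groundspeed=170.5 kt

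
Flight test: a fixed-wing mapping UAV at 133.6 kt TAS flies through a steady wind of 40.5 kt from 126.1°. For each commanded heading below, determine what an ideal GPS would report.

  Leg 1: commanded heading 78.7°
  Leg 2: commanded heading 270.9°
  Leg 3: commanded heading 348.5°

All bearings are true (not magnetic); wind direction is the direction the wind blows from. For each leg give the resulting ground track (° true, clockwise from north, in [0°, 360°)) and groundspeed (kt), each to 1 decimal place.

Leg 1: heading 78.7°; drift -15.7° → track 63.0°, groundspeed 110.3 kt
Leg 2: heading 270.9°; drift +8.0° → track 278.9°, groundspeed 168.3 kt
Leg 3: heading 348.5°; drift -9.5° → track 339.0°, groundspeed 165.8 kt

Leg 1: track=63.0°, groundspeed=110.3 kt
Leg 2: track=278.9°, groundspeed=168.3 kt
Leg 3: track=339.0°, groundspeed=165.8 kt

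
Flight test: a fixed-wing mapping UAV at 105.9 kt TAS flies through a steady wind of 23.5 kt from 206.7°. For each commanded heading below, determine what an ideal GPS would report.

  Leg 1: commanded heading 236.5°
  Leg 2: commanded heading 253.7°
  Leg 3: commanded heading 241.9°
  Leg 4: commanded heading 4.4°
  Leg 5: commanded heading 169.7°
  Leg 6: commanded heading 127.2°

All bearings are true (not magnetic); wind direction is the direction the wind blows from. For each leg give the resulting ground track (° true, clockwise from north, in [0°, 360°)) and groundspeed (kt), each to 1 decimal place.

Leg 1: track=244.3°, groundspeed=86.3 kt
Leg 2: track=264.5°, groundspeed=91.5 kt
Leg 3: track=250.8°, groundspeed=87.7 kt
Leg 4: track=8.4°, groundspeed=128.0 kt
Leg 5: track=160.5°, groundspeed=88.3 kt
Leg 6: track=114.4°, groundspeed=104.2 kt

Leg 1: heading 236.5°; drift +7.8° → track 244.3°, groundspeed 86.3 kt
Leg 2: heading 253.7°; drift +10.8° → track 264.5°, groundspeed 91.5 kt
Leg 3: heading 241.9°; drift +8.9° → track 250.8°, groundspeed 87.7 kt
Leg 4: heading 4.4°; drift +4.0° → track 8.4°, groundspeed 128.0 kt
Leg 5: heading 169.7°; drift -9.2° → track 160.5°, groundspeed 88.3 kt
Leg 6: heading 127.2°; drift -12.8° → track 114.4°, groundspeed 104.2 kt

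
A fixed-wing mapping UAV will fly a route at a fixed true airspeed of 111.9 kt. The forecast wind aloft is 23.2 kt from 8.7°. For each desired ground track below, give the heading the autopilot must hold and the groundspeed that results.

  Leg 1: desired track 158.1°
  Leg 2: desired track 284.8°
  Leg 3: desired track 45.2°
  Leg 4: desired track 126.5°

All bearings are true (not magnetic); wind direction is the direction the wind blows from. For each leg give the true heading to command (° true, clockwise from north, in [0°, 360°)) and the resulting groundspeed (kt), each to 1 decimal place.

Leg 1: heading=152.0°, groundspeed=131.2 kt
Leg 2: heading=296.7°, groundspeed=107.0 kt
Leg 3: heading=38.1°, groundspeed=92.4 kt
Leg 4: heading=115.9°, groundspeed=120.8 kt

Leg 1: desired track 158.1°; wind correction -6.1° → command heading 152.0°, groundspeed 131.2 kt
Leg 2: desired track 284.8°; wind correction +11.9° → command heading 296.7°, groundspeed 107.0 kt
Leg 3: desired track 45.2°; wind correction -7.1° → command heading 38.1°, groundspeed 92.4 kt
Leg 4: desired track 126.5°; wind correction -10.6° → command heading 115.9°, groundspeed 120.8 kt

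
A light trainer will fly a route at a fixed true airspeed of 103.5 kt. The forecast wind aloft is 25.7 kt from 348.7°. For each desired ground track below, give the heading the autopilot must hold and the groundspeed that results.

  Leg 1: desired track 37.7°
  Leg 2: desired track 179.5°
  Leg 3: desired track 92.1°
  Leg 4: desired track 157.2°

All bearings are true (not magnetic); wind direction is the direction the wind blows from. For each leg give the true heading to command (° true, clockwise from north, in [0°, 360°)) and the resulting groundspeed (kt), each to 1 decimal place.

Leg 1: desired track 37.7°; wind correction -10.8° → command heading 26.9°, groundspeed 84.8 kt
Leg 2: desired track 179.5°; wind correction +2.7° → command heading 182.2°, groundspeed 128.6 kt
Leg 3: desired track 92.1°; wind correction -14.0° → command heading 78.1°, groundspeed 106.4 kt
Leg 4: desired track 157.2°; wind correction -2.8° → command heading 154.4°, groundspeed 128.6 kt

Leg 1: heading=26.9°, groundspeed=84.8 kt
Leg 2: heading=182.2°, groundspeed=128.6 kt
Leg 3: heading=78.1°, groundspeed=106.4 kt
Leg 4: heading=154.4°, groundspeed=128.6 kt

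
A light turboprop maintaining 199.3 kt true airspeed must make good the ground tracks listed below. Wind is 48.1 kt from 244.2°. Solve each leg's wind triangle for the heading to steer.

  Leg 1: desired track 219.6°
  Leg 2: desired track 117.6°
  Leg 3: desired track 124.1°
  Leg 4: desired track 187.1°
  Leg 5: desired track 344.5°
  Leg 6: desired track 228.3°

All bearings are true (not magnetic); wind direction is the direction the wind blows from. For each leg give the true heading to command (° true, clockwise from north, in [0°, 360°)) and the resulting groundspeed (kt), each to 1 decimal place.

Leg 1: heading=225.4°, groundspeed=154.6 kt
Leg 2: heading=128.8°, groundspeed=224.2 kt
Leg 3: heading=136.2°, groundspeed=219.0 kt
Leg 4: heading=198.8°, groundspeed=169.0 kt
Leg 5: heading=330.8°, groundspeed=202.2 kt
Leg 6: heading=232.1°, groundspeed=152.6 kt

Leg 1: desired track 219.6°; wind correction +5.8° → command heading 225.4°, groundspeed 154.6 kt
Leg 2: desired track 117.6°; wind correction +11.2° → command heading 128.8°, groundspeed 224.2 kt
Leg 3: desired track 124.1°; wind correction +12.1° → command heading 136.2°, groundspeed 219.0 kt
Leg 4: desired track 187.1°; wind correction +11.7° → command heading 198.8°, groundspeed 169.0 kt
Leg 5: desired track 344.5°; wind correction -13.7° → command heading 330.8°, groundspeed 202.2 kt
Leg 6: desired track 228.3°; wind correction +3.8° → command heading 232.1°, groundspeed 152.6 kt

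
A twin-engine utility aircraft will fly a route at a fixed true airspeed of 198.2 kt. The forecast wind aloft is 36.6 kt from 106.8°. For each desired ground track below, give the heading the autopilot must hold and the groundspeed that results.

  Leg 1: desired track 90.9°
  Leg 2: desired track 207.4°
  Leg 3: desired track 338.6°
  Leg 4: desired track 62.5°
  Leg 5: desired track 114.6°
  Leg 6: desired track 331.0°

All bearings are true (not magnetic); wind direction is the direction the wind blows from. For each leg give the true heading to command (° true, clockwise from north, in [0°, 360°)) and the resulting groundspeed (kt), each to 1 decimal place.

Leg 1: heading=93.8°, groundspeed=162.7 kt
Leg 2: heading=196.9°, groundspeed=201.6 kt
Leg 3: heading=346.9°, groundspeed=218.7 kt
Leg 4: heading=69.9°, groundspeed=170.4 kt
Leg 5: heading=113.2°, groundspeed=161.9 kt
Leg 6: heading=338.4°, groundspeed=222.8 kt

Leg 1: desired track 90.9°; wind correction +2.9° → command heading 93.8°, groundspeed 162.7 kt
Leg 2: desired track 207.4°; wind correction -10.5° → command heading 196.9°, groundspeed 201.6 kt
Leg 3: desired track 338.6°; wind correction +8.3° → command heading 346.9°, groundspeed 218.7 kt
Leg 4: desired track 62.5°; wind correction +7.4° → command heading 69.9°, groundspeed 170.4 kt
Leg 5: desired track 114.6°; wind correction -1.4° → command heading 113.2°, groundspeed 161.9 kt
Leg 6: desired track 331.0°; wind correction +7.4° → command heading 338.4°, groundspeed 222.8 kt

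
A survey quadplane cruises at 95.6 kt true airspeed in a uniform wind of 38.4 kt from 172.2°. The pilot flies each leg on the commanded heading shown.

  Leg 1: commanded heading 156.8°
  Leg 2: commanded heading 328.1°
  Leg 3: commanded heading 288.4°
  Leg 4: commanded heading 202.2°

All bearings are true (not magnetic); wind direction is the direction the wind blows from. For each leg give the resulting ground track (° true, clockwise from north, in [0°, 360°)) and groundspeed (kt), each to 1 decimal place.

Leg 1: track=146.9°, groundspeed=59.5 kt
Leg 2: track=334.9°, groundspeed=131.6 kt
Leg 3: track=305.4°, groundspeed=117.7 kt
Leg 4: track=219.3°, groundspeed=65.2 kt

Leg 1: heading 156.8°; drift -9.9° → track 146.9°, groundspeed 59.5 kt
Leg 2: heading 328.1°; drift +6.8° → track 334.9°, groundspeed 131.6 kt
Leg 3: heading 288.4°; drift +17.0° → track 305.4°, groundspeed 117.7 kt
Leg 4: heading 202.2°; drift +17.1° → track 219.3°, groundspeed 65.2 kt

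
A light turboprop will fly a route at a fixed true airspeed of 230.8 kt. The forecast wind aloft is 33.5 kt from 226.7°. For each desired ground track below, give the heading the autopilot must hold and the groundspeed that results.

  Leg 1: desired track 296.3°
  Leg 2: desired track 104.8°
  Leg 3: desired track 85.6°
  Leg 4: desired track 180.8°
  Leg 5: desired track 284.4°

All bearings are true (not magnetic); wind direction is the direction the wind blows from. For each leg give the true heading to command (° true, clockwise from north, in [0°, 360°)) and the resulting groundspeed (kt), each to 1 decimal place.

Leg 1: desired track 296.3°; wind correction -7.8° → command heading 288.5°, groundspeed 217.0 kt
Leg 2: desired track 104.8°; wind correction +7.1° → command heading 111.9°, groundspeed 246.7 kt
Leg 3: desired track 85.6°; wind correction +5.2° → command heading 90.8°, groundspeed 255.9 kt
Leg 4: desired track 180.8°; wind correction +6.0° → command heading 186.8°, groundspeed 206.2 kt
Leg 5: desired track 284.4°; wind correction -7.0° → command heading 277.4°, groundspeed 211.2 kt

Leg 1: heading=288.5°, groundspeed=217.0 kt
Leg 2: heading=111.9°, groundspeed=246.7 kt
Leg 3: heading=90.8°, groundspeed=255.9 kt
Leg 4: heading=186.8°, groundspeed=206.2 kt
Leg 5: heading=277.4°, groundspeed=211.2 kt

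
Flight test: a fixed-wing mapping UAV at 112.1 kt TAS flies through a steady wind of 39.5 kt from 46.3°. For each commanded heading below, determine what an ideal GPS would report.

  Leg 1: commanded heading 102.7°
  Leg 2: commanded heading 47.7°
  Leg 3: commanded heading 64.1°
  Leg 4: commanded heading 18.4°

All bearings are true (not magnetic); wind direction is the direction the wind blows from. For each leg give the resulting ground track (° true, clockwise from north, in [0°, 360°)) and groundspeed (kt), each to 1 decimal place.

Leg 1: track=122.7°, groundspeed=96.1 kt
Leg 2: track=48.5°, groundspeed=72.6 kt
Leg 3: track=73.3°, groundspeed=75.5 kt
Leg 4: track=4.9°, groundspeed=79.4 kt

Leg 1: heading 102.7°; drift +20.0° → track 122.7°, groundspeed 96.1 kt
Leg 2: heading 47.7°; drift +0.8° → track 48.5°, groundspeed 72.6 kt
Leg 3: heading 64.1°; drift +9.2° → track 73.3°, groundspeed 75.5 kt
Leg 4: heading 18.4°; drift -13.5° → track 4.9°, groundspeed 79.4 kt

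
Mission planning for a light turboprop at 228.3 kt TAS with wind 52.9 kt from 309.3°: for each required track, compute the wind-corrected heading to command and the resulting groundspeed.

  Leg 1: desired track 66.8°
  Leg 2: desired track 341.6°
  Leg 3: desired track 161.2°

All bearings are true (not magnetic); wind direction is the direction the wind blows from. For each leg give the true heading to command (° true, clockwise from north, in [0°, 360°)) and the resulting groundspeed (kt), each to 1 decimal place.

Leg 1: heading=54.9°, groundspeed=247.9 kt
Leg 2: heading=334.5°, groundspeed=181.8 kt
Leg 3: heading=168.2°, groundspeed=271.5 kt

Leg 1: desired track 66.8°; wind correction -11.9° → command heading 54.9°, groundspeed 247.9 kt
Leg 2: desired track 341.6°; wind correction -7.1° → command heading 334.5°, groundspeed 181.8 kt
Leg 3: desired track 161.2°; wind correction +7.0° → command heading 168.2°, groundspeed 271.5 kt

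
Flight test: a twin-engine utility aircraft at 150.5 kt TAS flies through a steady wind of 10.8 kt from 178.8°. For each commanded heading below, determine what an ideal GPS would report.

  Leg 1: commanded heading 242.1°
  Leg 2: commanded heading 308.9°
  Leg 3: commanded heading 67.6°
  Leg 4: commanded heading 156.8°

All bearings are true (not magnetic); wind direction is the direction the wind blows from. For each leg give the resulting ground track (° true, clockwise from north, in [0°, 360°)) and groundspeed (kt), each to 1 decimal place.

Leg 1: track=245.9°, groundspeed=146.0 kt
Leg 2: track=311.9°, groundspeed=157.7 kt
Leg 3: track=63.9°, groundspeed=154.7 kt
Leg 4: track=155.2°, groundspeed=140.5 kt

Leg 1: heading 242.1°; drift +3.8° → track 245.9°, groundspeed 146.0 kt
Leg 2: heading 308.9°; drift +3.0° → track 311.9°, groundspeed 157.7 kt
Leg 3: heading 67.6°; drift -3.7° → track 63.9°, groundspeed 154.7 kt
Leg 4: heading 156.8°; drift -1.6° → track 155.2°, groundspeed 140.5 kt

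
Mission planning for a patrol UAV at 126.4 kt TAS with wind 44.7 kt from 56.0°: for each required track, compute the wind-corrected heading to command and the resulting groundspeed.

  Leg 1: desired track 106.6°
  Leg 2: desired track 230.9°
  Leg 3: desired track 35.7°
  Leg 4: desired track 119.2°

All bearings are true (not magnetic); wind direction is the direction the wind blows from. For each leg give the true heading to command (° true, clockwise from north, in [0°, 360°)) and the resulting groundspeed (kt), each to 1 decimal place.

Leg 1: desired track 106.6°; wind correction -15.9° → command heading 90.7°, groundspeed 93.2 kt
Leg 2: desired track 230.9°; wind correction -1.8° → command heading 229.1°, groundspeed 170.9 kt
Leg 3: desired track 35.7°; wind correction +7.0° → command heading 42.7°, groundspeed 83.5 kt
Leg 4: desired track 119.2°; wind correction -18.4° → command heading 100.8°, groundspeed 99.8 kt

Leg 1: heading=90.7°, groundspeed=93.2 kt
Leg 2: heading=229.1°, groundspeed=170.9 kt
Leg 3: heading=42.7°, groundspeed=83.5 kt
Leg 4: heading=100.8°, groundspeed=99.8 kt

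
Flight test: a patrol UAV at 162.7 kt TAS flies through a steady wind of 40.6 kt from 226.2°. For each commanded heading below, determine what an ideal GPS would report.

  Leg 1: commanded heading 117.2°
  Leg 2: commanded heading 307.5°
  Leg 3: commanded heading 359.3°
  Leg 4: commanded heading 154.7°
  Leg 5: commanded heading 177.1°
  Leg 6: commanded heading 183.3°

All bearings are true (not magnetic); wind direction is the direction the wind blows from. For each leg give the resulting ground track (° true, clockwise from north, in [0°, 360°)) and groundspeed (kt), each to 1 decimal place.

Leg 1: heading 117.2°; drift -12.3° → track 104.9°, groundspeed 180.1 kt
Leg 2: heading 307.5°; drift +14.4° → track 321.9°, groundspeed 161.6 kt
Leg 3: heading 359.3°; drift +8.8° → track 8.1°, groundspeed 192.7 kt
Leg 4: heading 154.7°; drift -14.4° → track 140.3°, groundspeed 154.7 kt
Leg 5: heading 177.1°; drift -12.7° → track 164.4°, groundspeed 139.5 kt
Leg 6: heading 183.3°; drift -11.7° → track 171.6°, groundspeed 135.8 kt

Leg 1: track=104.9°, groundspeed=180.1 kt
Leg 2: track=321.9°, groundspeed=161.6 kt
Leg 3: track=8.1°, groundspeed=192.7 kt
Leg 4: track=140.3°, groundspeed=154.7 kt
Leg 5: track=164.4°, groundspeed=139.5 kt
Leg 6: track=171.6°, groundspeed=135.8 kt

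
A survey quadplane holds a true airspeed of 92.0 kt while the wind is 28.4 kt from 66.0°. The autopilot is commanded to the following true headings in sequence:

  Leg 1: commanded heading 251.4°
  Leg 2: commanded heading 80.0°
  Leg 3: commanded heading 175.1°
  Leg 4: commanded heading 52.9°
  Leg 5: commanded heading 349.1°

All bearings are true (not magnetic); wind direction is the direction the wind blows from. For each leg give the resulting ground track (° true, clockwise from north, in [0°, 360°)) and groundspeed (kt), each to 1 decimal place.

Leg 1: heading 251.4°; drift -1.3° → track 250.1°, groundspeed 120.3 kt
Leg 2: heading 80.0°; drift +6.1° → track 86.1°, groundspeed 64.8 kt
Leg 3: heading 175.1°; drift +14.8° → track 189.9°, groundspeed 104.8 kt
Leg 4: heading 52.9°; drift -5.7° → track 47.2°, groundspeed 64.7 kt
Leg 5: heading 349.1°; drift -17.9° → track 331.2°, groundspeed 89.9 kt

Leg 1: track=250.1°, groundspeed=120.3 kt
Leg 2: track=86.1°, groundspeed=64.8 kt
Leg 3: track=189.9°, groundspeed=104.8 kt
Leg 4: track=47.2°, groundspeed=64.7 kt
Leg 5: track=331.2°, groundspeed=89.9 kt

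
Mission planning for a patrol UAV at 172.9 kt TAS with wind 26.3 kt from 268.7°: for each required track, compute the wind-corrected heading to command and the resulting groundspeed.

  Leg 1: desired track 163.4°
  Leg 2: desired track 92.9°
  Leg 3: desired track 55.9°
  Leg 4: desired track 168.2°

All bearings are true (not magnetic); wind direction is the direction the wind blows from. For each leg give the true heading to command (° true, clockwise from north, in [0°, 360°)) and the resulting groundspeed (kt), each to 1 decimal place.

Leg 1: desired track 163.4°; wind correction +8.4° → command heading 171.8°, groundspeed 178.0 kt
Leg 2: desired track 92.9°; wind correction +0.6° → command heading 93.5°, groundspeed 199.1 kt
Leg 3: desired track 55.9°; wind correction -4.7° → command heading 51.2°, groundspeed 194.4 kt
Leg 4: desired track 168.2°; wind correction +8.6° → command heading 176.8°, groundspeed 175.7 kt

Leg 1: heading=171.8°, groundspeed=178.0 kt
Leg 2: heading=93.5°, groundspeed=199.1 kt
Leg 3: heading=51.2°, groundspeed=194.4 kt
Leg 4: heading=176.8°, groundspeed=175.7 kt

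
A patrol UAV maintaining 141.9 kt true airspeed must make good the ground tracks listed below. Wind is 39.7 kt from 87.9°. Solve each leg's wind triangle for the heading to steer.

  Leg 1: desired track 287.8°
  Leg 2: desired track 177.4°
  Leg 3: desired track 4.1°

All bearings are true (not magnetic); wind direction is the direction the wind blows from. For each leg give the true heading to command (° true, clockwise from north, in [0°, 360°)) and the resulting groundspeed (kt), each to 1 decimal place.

Leg 1: desired track 287.8°; wind correction +5.5° → command heading 293.3°, groundspeed 178.6 kt
Leg 2: desired track 177.4°; wind correction -16.2° → command heading 161.2°, groundspeed 135.9 kt
Leg 3: desired track 4.1°; wind correction +16.1° → command heading 20.2°, groundspeed 132.0 kt

Leg 1: heading=293.3°, groundspeed=178.6 kt
Leg 2: heading=161.2°, groundspeed=135.9 kt
Leg 3: heading=20.2°, groundspeed=132.0 kt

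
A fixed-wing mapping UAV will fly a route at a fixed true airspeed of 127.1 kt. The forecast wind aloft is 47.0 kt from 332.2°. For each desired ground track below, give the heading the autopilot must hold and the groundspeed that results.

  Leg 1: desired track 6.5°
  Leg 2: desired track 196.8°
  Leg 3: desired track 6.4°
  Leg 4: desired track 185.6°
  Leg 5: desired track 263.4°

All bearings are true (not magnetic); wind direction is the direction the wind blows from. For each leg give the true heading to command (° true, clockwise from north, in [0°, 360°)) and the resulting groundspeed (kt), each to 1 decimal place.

Leg 1: desired track 6.5°; wind correction -12.0° → command heading 354.5°, groundspeed 85.5 kt
Leg 2: desired track 196.8°; wind correction +15.0° → command heading 211.8°, groundspeed 156.2 kt
Leg 3: desired track 6.4°; wind correction -12.0° → command heading 354.4°, groundspeed 85.5 kt
Leg 4: desired track 185.6°; wind correction +11.7° → command heading 197.3°, groundspeed 163.7 kt
Leg 5: desired track 263.4°; wind correction +20.2° → command heading 283.6°, groundspeed 102.3 kt

Leg 1: heading=354.5°, groundspeed=85.5 kt
Leg 2: heading=211.8°, groundspeed=156.2 kt
Leg 3: heading=354.4°, groundspeed=85.5 kt
Leg 4: heading=197.3°, groundspeed=163.7 kt
Leg 5: heading=283.6°, groundspeed=102.3 kt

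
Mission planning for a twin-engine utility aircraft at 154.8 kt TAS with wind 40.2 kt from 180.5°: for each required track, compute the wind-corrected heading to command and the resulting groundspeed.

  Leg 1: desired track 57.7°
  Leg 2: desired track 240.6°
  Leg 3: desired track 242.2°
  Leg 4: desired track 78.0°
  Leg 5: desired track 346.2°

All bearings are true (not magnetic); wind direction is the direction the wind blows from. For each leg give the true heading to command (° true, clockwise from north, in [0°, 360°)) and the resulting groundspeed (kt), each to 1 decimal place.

Leg 1: heading=70.3°, groundspeed=172.8 kt
Leg 2: heading=227.6°, groundspeed=130.8 kt
Leg 3: heading=229.0°, groundspeed=131.6 kt
Leg 4: heading=92.7°, groundspeed=158.4 kt
Leg 5: heading=342.5°, groundspeed=193.4 kt

Leg 1: desired track 57.7°; wind correction +12.6° → command heading 70.3°, groundspeed 172.8 kt
Leg 2: desired track 240.6°; wind correction -13.0° → command heading 227.6°, groundspeed 130.8 kt
Leg 3: desired track 242.2°; wind correction -13.2° → command heading 229.0°, groundspeed 131.6 kt
Leg 4: desired track 78.0°; wind correction +14.7° → command heading 92.7°, groundspeed 158.4 kt
Leg 5: desired track 346.2°; wind correction -3.7° → command heading 342.5°, groundspeed 193.4 kt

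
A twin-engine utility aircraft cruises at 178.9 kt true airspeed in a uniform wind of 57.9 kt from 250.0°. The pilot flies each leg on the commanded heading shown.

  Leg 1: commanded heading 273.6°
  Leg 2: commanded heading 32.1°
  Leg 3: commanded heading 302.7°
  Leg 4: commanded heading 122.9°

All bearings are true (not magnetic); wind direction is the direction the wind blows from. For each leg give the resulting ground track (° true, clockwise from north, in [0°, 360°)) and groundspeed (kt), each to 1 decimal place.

Leg 1: heading 273.6°; drift +10.4° → track 284.0°, groundspeed 128.0 kt
Leg 2: heading 32.1°; drift +9.0° → track 41.1°, groundspeed 227.4 kt
Leg 3: heading 302.7°; drift +17.8° → track 320.5°, groundspeed 151.0 kt
Leg 4: heading 122.9°; drift -12.2° → track 110.7°, groundspeed 218.8 kt

Leg 1: track=284.0°, groundspeed=128.0 kt
Leg 2: track=41.1°, groundspeed=227.4 kt
Leg 3: track=320.5°, groundspeed=151.0 kt
Leg 4: track=110.7°, groundspeed=218.8 kt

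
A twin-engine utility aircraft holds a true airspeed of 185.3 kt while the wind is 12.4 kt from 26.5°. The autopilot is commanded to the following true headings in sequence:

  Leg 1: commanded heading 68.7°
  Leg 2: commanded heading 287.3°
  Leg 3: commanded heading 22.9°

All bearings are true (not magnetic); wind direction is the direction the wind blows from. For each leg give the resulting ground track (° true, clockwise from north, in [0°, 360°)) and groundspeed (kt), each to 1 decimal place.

Leg 1: heading 68.7°; drift +2.7° → track 71.4°, groundspeed 176.3 kt
Leg 2: heading 287.3°; drift -3.7° → track 283.6°, groundspeed 187.7 kt
Leg 3: heading 22.9°; drift -0.3° → track 22.6°, groundspeed 172.9 kt

Leg 1: track=71.4°, groundspeed=176.3 kt
Leg 2: track=283.6°, groundspeed=187.7 kt
Leg 3: track=22.6°, groundspeed=172.9 kt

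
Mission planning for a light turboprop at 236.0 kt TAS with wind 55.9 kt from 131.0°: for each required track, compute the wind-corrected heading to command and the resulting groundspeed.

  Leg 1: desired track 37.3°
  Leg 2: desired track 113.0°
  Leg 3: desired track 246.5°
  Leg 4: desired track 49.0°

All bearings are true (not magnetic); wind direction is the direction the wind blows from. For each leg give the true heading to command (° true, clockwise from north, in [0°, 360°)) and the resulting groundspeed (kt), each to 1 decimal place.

Leg 1: desired track 37.3°; wind correction +13.7° → command heading 51.0°, groundspeed 232.9 kt
Leg 2: desired track 113.0°; wind correction +4.2° → command heading 117.2°, groundspeed 182.2 kt
Leg 3: desired track 246.5°; wind correction -12.3° → command heading 234.2°, groundspeed 254.6 kt
Leg 4: desired track 49.0°; wind correction +13.6° → command heading 62.6°, groundspeed 221.6 kt

Leg 1: heading=51.0°, groundspeed=232.9 kt
Leg 2: heading=117.2°, groundspeed=182.2 kt
Leg 3: heading=234.2°, groundspeed=254.6 kt
Leg 4: heading=62.6°, groundspeed=221.6 kt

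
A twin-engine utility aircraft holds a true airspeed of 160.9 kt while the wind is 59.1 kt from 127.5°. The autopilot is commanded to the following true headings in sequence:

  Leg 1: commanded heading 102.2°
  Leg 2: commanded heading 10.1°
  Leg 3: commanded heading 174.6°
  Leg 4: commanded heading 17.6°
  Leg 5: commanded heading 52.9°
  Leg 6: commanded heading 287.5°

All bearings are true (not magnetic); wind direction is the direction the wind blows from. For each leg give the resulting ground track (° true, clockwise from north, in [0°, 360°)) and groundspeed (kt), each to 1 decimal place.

Leg 1: heading 102.2°; drift -13.2° → track 89.0°, groundspeed 110.4 kt
Leg 2: heading 10.1°; drift -15.6° → track 354.5°, groundspeed 195.3 kt
Leg 3: heading 174.6°; drift +19.7° → track 194.3°, groundspeed 128.2 kt
Leg 4: heading 17.6°; drift -17.1° → track 0.5°, groundspeed 189.4 kt
Leg 5: heading 52.9°; drift -21.4° → track 31.5°, groundspeed 156.0 kt
Leg 6: heading 287.5°; drift +5.3° → track 292.8°, groundspeed 217.4 kt

Leg 1: track=89.0°, groundspeed=110.4 kt
Leg 2: track=354.5°, groundspeed=195.3 kt
Leg 3: track=194.3°, groundspeed=128.2 kt
Leg 4: track=0.5°, groundspeed=189.4 kt
Leg 5: track=31.5°, groundspeed=156.0 kt
Leg 6: track=292.8°, groundspeed=217.4 kt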